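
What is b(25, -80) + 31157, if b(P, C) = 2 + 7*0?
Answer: 31159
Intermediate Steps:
b(P, C) = 2 (b(P, C) = 2 + 0 = 2)
b(25, -80) + 31157 = 2 + 31157 = 31159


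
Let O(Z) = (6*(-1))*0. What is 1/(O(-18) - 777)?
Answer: -1/777 ≈ -0.0012870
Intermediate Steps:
O(Z) = 0 (O(Z) = -6*0 = 0)
1/(O(-18) - 777) = 1/(0 - 777) = 1/(-777) = -1/777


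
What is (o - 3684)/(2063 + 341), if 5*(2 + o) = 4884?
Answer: -6773/6010 ≈ -1.1270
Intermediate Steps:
o = 4874/5 (o = -2 + (1/5)*4884 = -2 + 4884/5 = 4874/5 ≈ 974.80)
(o - 3684)/(2063 + 341) = (4874/5 - 3684)/(2063 + 341) = -13546/5/2404 = -13546/5*1/2404 = -6773/6010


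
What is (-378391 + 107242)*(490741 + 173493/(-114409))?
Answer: -15223664286118824/114409 ≈ -1.3306e+11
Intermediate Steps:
(-378391 + 107242)*(490741 + 173493/(-114409)) = -271149*(490741 + 173493*(-1/114409)) = -271149*(490741 - 173493/114409) = -271149*56145013576/114409 = -15223664286118824/114409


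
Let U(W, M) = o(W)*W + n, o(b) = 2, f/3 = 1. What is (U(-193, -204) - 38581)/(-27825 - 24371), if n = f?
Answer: 9741/13049 ≈ 0.74649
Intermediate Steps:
f = 3 (f = 3*1 = 3)
n = 3
U(W, M) = 3 + 2*W (U(W, M) = 2*W + 3 = 3 + 2*W)
(U(-193, -204) - 38581)/(-27825 - 24371) = ((3 + 2*(-193)) - 38581)/(-27825 - 24371) = ((3 - 386) - 38581)/(-52196) = (-383 - 38581)*(-1/52196) = -38964*(-1/52196) = 9741/13049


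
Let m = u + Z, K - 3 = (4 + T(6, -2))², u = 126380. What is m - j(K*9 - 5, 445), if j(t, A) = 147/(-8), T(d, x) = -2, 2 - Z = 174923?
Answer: -388181/8 ≈ -48523.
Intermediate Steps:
Z = -174921 (Z = 2 - 1*174923 = 2 - 174923 = -174921)
K = 7 (K = 3 + (4 - 2)² = 3 + 2² = 3 + 4 = 7)
m = -48541 (m = 126380 - 174921 = -48541)
j(t, A) = -147/8 (j(t, A) = 147*(-⅛) = -147/8)
m - j(K*9 - 5, 445) = -48541 - 1*(-147/8) = -48541 + 147/8 = -388181/8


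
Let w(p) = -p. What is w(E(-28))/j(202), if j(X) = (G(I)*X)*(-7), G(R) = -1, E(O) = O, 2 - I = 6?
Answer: 2/101 ≈ 0.019802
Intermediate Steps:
I = -4 (I = 2 - 1*6 = 2 - 6 = -4)
j(X) = 7*X (j(X) = -X*(-7) = 7*X)
w(E(-28))/j(202) = (-1*(-28))/((7*202)) = 28/1414 = 28*(1/1414) = 2/101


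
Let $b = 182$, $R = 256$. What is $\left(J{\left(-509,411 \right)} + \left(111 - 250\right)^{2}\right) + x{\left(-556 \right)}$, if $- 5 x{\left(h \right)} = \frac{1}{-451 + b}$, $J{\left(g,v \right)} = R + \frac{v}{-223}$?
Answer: $\frac{5871274923}{299935} \approx 19575.0$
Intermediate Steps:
$J{\left(g,v \right)} = 256 - \frac{v}{223}$ ($J{\left(g,v \right)} = 256 + \frac{v}{-223} = 256 + v \left(- \frac{1}{223}\right) = 256 - \frac{v}{223}$)
$x{\left(h \right)} = \frac{1}{1345}$ ($x{\left(h \right)} = - \frac{1}{5 \left(-451 + 182\right)} = - \frac{1}{5 \left(-269\right)} = \left(- \frac{1}{5}\right) \left(- \frac{1}{269}\right) = \frac{1}{1345}$)
$\left(J{\left(-509,411 \right)} + \left(111 - 250\right)^{2}\right) + x{\left(-556 \right)} = \left(\left(256 - \frac{411}{223}\right) + \left(111 - 250\right)^{2}\right) + \frac{1}{1345} = \left(\left(256 - \frac{411}{223}\right) + \left(-139\right)^{2}\right) + \frac{1}{1345} = \left(\frac{56677}{223} + 19321\right) + \frac{1}{1345} = \frac{4365260}{223} + \frac{1}{1345} = \frac{5871274923}{299935}$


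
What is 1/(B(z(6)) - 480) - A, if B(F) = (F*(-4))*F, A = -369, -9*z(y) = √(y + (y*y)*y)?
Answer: 4891437/13256 ≈ 369.00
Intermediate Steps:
z(y) = -√(y + y³)/9 (z(y) = -√(y + (y*y)*y)/9 = -√(y + y²*y)/9 = -√(y + y³)/9)
B(F) = -4*F² (B(F) = (-4*F)*F = -4*F²)
1/(B(z(6)) - 480) - A = 1/(-4*(-√(6 + 6³)/9)² - 480) - 1*(-369) = 1/(-4*(-√(6 + 216)/9)² - 480) + 369 = 1/(-4*(-√222/9)² - 480) + 369 = 1/(-4*74/27 - 480) + 369 = 1/(-296/27 - 480) + 369 = 1/(-13256/27) + 369 = -27/13256 + 369 = 4891437/13256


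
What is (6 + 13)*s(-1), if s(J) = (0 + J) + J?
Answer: -38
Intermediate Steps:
s(J) = 2*J (s(J) = J + J = 2*J)
(6 + 13)*s(-1) = (6 + 13)*(2*(-1)) = 19*(-2) = -38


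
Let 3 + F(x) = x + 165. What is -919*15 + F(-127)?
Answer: -13750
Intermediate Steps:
F(x) = 162 + x (F(x) = -3 + (x + 165) = -3 + (165 + x) = 162 + x)
-919*15 + F(-127) = -919*15 + (162 - 127) = -13785 + 35 = -13750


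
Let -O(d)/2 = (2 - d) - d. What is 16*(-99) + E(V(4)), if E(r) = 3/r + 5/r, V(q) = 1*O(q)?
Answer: -4750/3 ≈ -1583.3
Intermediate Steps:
O(d) = -4 + 4*d (O(d) = -2*((2 - d) - d) = -2*(2 - 2*d) = -4 + 4*d)
V(q) = -4 + 4*q (V(q) = 1*(-4 + 4*q) = -4 + 4*q)
E(r) = 8/r
16*(-99) + E(V(4)) = 16*(-99) + 8/(-4 + 4*4) = -1584 + 8/(-4 + 16) = -1584 + 8/12 = -1584 + 8*(1/12) = -1584 + 2/3 = -4750/3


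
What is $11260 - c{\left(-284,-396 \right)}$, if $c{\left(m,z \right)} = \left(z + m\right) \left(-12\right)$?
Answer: $3100$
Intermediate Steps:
$c{\left(m,z \right)} = - 12 m - 12 z$ ($c{\left(m,z \right)} = \left(m + z\right) \left(-12\right) = - 12 m - 12 z$)
$11260 - c{\left(-284,-396 \right)} = 11260 - \left(\left(-12\right) \left(-284\right) - -4752\right) = 11260 - \left(3408 + 4752\right) = 11260 - 8160 = 3100$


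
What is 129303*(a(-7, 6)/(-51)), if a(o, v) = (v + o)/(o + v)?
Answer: -43101/17 ≈ -2535.4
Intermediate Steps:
a(o, v) = 1 (a(o, v) = (o + v)/(o + v) = 1)
129303*(a(-7, 6)/(-51)) = 129303*(1/(-51)) = 129303*(1*(-1/51)) = 129303*(-1/51) = -43101/17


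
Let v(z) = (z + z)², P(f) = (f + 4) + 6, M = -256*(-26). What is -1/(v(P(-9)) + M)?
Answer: -1/6660 ≈ -0.00015015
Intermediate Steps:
M = 6656
P(f) = 10 + f (P(f) = (4 + f) + 6 = 10 + f)
v(z) = 4*z² (v(z) = (2*z)² = 4*z²)
-1/(v(P(-9)) + M) = -1/(4*(10 - 9)² + 6656) = -1/(4*1² + 6656) = -1/(4*1 + 6656) = -1/(4 + 6656) = -1/6660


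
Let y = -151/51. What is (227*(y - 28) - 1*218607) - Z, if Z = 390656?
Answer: -31430846/51 ≈ -6.1629e+5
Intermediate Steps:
y = -151/51 (y = -151*1/51 = -151/51 ≈ -2.9608)
(227*(y - 28) - 1*218607) - Z = (227*(-151/51 - 28) - 1*218607) - 1*390656 = (227*(-1579/51) - 218607) - 390656 = (-358433/51 - 218607) - 390656 = -11507390/51 - 390656 = -31430846/51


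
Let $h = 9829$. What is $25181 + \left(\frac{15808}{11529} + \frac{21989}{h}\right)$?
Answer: $\frac{2853883068934}{113318541} \approx 25185.0$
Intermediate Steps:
$25181 + \left(\frac{15808}{11529} + \frac{21989}{h}\right) = 25181 + \left(\frac{15808}{11529} + \frac{21989}{9829}\right) = 25181 + \frac{408888013}{113318541} = \frac{2853883068934}{113318541}$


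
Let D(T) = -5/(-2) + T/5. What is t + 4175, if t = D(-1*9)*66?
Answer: 21106/5 ≈ 4221.2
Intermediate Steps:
D(T) = 5/2 + T/5 (D(T) = -5*(-½) + T*(⅕) = 5/2 + T/5)
t = 231/5 (t = (5/2 + (-1*9)/5)*66 = (5/2 + (⅕)*(-9))*66 = (5/2 - 9/5)*66 = (7/10)*66 = 231/5 ≈ 46.200)
t + 4175 = 231/5 + 4175 = 21106/5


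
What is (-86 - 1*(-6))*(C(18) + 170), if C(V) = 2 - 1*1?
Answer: -13680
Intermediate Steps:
C(V) = 1 (C(V) = 2 - 1 = 1)
(-86 - 1*(-6))*(C(18) + 170) = (-86 - 1*(-6))*(1 + 170) = (-86 + 6)*171 = -80*171 = -13680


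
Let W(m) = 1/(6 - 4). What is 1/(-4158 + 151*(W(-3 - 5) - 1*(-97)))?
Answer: 2/21129 ≈ 9.4657e-5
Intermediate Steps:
W(m) = 1/2
1/(-4158 + 151*(W(-3 - 5) - 1*(-97))) = 1/(-4158 + 151*(1/2 - 1*(-97))) = 1/(-4158 + 151*(1/2 + 97)) = 1/(-4158 + 151*(195/2)) = 1/(-4158 + 29445/2) = 1/(21129/2) = 2/21129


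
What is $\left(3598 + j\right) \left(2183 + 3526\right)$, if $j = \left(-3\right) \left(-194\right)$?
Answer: $23863620$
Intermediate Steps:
$j = 582$
$\left(3598 + j\right) \left(2183 + 3526\right) = \left(3598 + 582\right) \left(2183 + 3526\right) = 4180 \cdot 5709 = 23863620$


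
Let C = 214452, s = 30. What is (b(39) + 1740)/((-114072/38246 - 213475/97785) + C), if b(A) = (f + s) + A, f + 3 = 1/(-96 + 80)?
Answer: 2161279605069/256642087204592 ≈ 0.0084214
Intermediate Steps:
f = -49/16 (f = -3 + 1/(-96 + 80) = -3 + 1/(-16) = -3 - 1/16 = -49/16 ≈ -3.0625)
b(A) = 431/16 + A (b(A) = (-49/16 + 30) + A = 431/16 + A)
(b(39) + 1740)/((-114072/38246 - 213475/97785) + C) = ((431/16 + 39) + 1740)/((-114072/38246 - 213475/97785) + 214452) = (1055/16 + 1740)/((-114072*1/38246 - 213475*1/97785) + 214452) = 28895/(16*((-57036/19123 - 42695/19557) + 214452)) = 28895/(16*(-1931909537/373988511 + 214452)) = 28895/(16*(80200652251435/373988511)) = (28895/16)*(373988511/80200652251435) = 2161279605069/256642087204592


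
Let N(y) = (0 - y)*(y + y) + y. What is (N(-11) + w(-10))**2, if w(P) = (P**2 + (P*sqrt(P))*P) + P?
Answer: (163 - 100*I*sqrt(10))**2 ≈ -73431.0 - 1.0309e+5*I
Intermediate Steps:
w(P) = P + P**2 + P**(5/2) (w(P) = (P**2 + P**(3/2)*P) + P = (P**2 + P**(5/2)) + P = P + P**2 + P**(5/2))
N(y) = y - 2*y**2 (N(y) = (-y)*(2*y) + y = -2*y**2 + y = y - 2*y**2)
(N(-11) + w(-10))**2 = (-11*(1 - 2*(-11)) + (-10 + (-10)**2 + (-10)**(5/2)))**2 = (-11*(1 + 22) + (-10 + 100 + 100*I*sqrt(10)))**2 = (-11*23 + (90 + 100*I*sqrt(10)))**2 = (-253 + (90 + 100*I*sqrt(10)))**2 = (-163 + 100*I*sqrt(10))**2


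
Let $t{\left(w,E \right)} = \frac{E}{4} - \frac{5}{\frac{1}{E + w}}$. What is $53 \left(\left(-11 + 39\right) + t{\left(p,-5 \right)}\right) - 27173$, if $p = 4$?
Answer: $- \frac{101961}{4} \approx -25490.0$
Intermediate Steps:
$t{\left(w,E \right)} = - 5 w - \frac{19 E}{4}$ ($t{\left(w,E \right)} = E \frac{1}{4} - 5 \left(E + w\right) = \frac{E}{4} - \left(5 E + 5 w\right) = - 5 w - \frac{19 E}{4}$)
$53 \left(\left(-11 + 39\right) + t{\left(p,-5 \right)}\right) - 27173 = 53 \left(\left(-11 + 39\right) - - \frac{15}{4}\right) - 27173 = 53 \left(28 + \left(-20 + \frac{95}{4}\right)\right) - 27173 = 53 \left(28 + \frac{15}{4}\right) - 27173 = 53 \cdot \frac{127}{4} - 27173 = \frac{6731}{4} - 27173 = - \frac{101961}{4}$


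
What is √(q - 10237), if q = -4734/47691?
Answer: I*√287451615311/5299 ≈ 101.18*I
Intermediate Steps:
q = -526/5299 (q = -4734*1/47691 = -526/5299 ≈ -0.099264)
√(q - 10237) = √(-526/5299 - 10237) = √(-54246389/5299) = I*√287451615311/5299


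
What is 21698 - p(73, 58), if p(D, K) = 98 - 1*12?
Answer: 21612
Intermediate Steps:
p(D, K) = 86 (p(D, K) = 98 - 12 = 86)
21698 - p(73, 58) = 21698 - 1*86 = 21698 - 86 = 21612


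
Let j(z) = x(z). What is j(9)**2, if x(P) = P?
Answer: 81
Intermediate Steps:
j(z) = z
j(9)**2 = 9**2 = 81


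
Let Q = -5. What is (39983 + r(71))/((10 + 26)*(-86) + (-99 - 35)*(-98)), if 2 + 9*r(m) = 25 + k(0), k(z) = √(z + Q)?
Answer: 179935/45162 + I*√5/90324 ≈ 3.9842 + 2.4756e-5*I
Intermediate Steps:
k(z) = √(-5 + z) (k(z) = √(z - 5) = √(-5 + z))
r(m) = 23/9 + I*√5/9 (r(m) = -2/9 + (25 + √(-5 + 0))/9 = -2/9 + (25 + √(-5))/9 = -2/9 + (25 + I*√5)/9 = -2/9 + (25/9 + I*√5/9) = 23/9 + I*√5/9)
(39983 + r(71))/((10 + 26)*(-86) + (-99 - 35)*(-98)) = (39983 + (23/9 + I*√5/9))/((10 + 26)*(-86) + (-99 - 35)*(-98)) = (359870/9 + I*√5/9)/(36*(-86) - 134*(-98)) = (359870/9 + I*√5/9)/(-3096 + 13132) = (359870/9 + I*√5/9)/10036 = (359870/9 + I*√5/9)*(1/10036) = 179935/45162 + I*√5/90324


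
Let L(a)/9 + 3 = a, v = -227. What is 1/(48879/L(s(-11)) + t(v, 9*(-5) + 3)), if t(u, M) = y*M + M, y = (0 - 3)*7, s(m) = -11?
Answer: 14/6329 ≈ 0.0022120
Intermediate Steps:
L(a) = -27 + 9*a
y = -21 (y = -3*7 = -21)
t(u, M) = -20*M (t(u, M) = -21*M + M = -20*M)
1/(48879/L(s(-11)) + t(v, 9*(-5) + 3)) = 1/(48879/(-27 + 9*(-11)) - 20*(9*(-5) + 3)) = 1/(48879/(-27 - 99) - 20*(-45 + 3)) = 1/(48879/(-126) - 20*(-42)) = 1/(48879*(-1/126) + 840) = 1/(-5431/14 + 840) = 1/(6329/14) = 14/6329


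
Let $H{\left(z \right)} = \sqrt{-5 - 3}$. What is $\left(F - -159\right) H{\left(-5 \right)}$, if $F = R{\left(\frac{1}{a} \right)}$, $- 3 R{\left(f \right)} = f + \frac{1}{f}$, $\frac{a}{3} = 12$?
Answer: $\frac{15875 i \sqrt{2}}{54} \approx 415.75 i$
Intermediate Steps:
$a = 36$ ($a = 3 \cdot 12 = 36$)
$R{\left(f \right)} = - \frac{f}{3} - \frac{1}{3 f}$ ($R{\left(f \right)} = - \frac{f + \frac{1}{f}}{3} = - \frac{f}{3} - \frac{1}{3 f}$)
$H{\left(z \right)} = 2 i \sqrt{2}$ ($H{\left(z \right)} = \sqrt{-8} = 2 i \sqrt{2}$)
$F = - \frac{1297}{108}$ ($F = \frac{-1 - \left(\frac{1}{36}\right)^{2}}{3 \cdot \frac{1}{36}} = \frac{\frac{1}{\frac{1}{36}} \left(-1 - \left(\frac{1}{36}\right)^{2}\right)}{3} = \frac{1}{3} \cdot 36 \left(-1 - \frac{1}{1296}\right) = \frac{1}{3} \cdot 36 \left(- \frac{1297}{1296}\right) = - \frac{1297}{108} \approx -12.009$)
$\left(F - -159\right) H{\left(-5 \right)} = \left(- \frac{1297}{108} - -159\right) 2 i \sqrt{2} = \left(- \frac{1297}{108} + 159\right) 2 i \sqrt{2} = \frac{15875 \cdot 2 i \sqrt{2}}{108} = \frac{15875 i \sqrt{2}}{54}$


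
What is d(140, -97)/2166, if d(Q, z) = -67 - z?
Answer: 5/361 ≈ 0.013850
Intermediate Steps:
d(140, -97)/2166 = (-67 - 1*(-97))/2166 = (-67 + 97)*(1/2166) = 30*(1/2166) = 5/361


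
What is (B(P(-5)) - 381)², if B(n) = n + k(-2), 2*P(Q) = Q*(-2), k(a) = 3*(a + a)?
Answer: 150544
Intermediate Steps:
k(a) = 6*a (k(a) = 3*(2*a) = 6*a)
P(Q) = -Q (P(Q) = (Q*(-2))/2 = (-2*Q)/2 = -Q)
B(n) = -12 + n (B(n) = n + 6*(-2) = n - 12 = -12 + n)
(B(P(-5)) - 381)² = ((-12 - 1*(-5)) - 381)² = ((-12 + 5) - 381)² = (-7 - 381)² = (-388)² = 150544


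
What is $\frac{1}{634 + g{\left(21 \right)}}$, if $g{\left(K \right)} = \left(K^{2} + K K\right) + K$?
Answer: $\frac{1}{1537} \approx 0.00065062$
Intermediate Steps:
$g{\left(K \right)} = K + 2 K^{2}$ ($g{\left(K \right)} = \left(K^{2} + K^{2}\right) + K = 2 K^{2} + K = K + 2 K^{2}$)
$\frac{1}{634 + g{\left(21 \right)}} = \frac{1}{634 + 21 \left(1 + 2 \cdot 21\right)} = \frac{1}{634 + 21 \left(1 + 42\right)} = \frac{1}{634 + 21 \cdot 43} = \frac{1}{634 + 903} = \frac{1}{1537}$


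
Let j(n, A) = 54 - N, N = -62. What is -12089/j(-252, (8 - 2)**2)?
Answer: -12089/116 ≈ -104.22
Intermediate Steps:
j(n, A) = 116 (j(n, A) = 54 - 1*(-62) = 54 + 62 = 116)
-12089/j(-252, (8 - 2)**2) = -12089/116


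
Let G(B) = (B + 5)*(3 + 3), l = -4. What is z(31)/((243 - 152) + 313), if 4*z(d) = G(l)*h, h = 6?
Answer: 9/404 ≈ 0.022277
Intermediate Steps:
G(B) = 30 + 6*B (G(B) = (5 + B)*6 = 30 + 6*B)
z(d) = 9 (z(d) = ((30 + 6*(-4))*6)/4 = ((30 - 24)*6)/4 = (6*6)/4 = (1/4)*36 = 9)
z(31)/((243 - 152) + 313) = 9/((243 - 152) + 313) = 9/(91 + 313) = 9/404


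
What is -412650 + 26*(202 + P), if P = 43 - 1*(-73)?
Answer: -404382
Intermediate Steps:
P = 116 (P = 43 + 73 = 116)
-412650 + 26*(202 + P) = -412650 + 26*(202 + 116) = -412650 + 26*318 = -412650 + 8268 = -404382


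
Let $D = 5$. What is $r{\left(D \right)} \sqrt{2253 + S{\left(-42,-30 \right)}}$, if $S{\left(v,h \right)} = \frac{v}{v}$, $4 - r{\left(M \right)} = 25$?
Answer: $- 147 \sqrt{46} \approx -997.0$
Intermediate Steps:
$r{\left(M \right)} = -21$ ($r{\left(M \right)} = 4 - 25 = -21$)
$S{\left(v,h \right)} = 1$
$r{\left(D \right)} \sqrt{2253 + S{\left(-42,-30 \right)}} = - 21 \sqrt{2253 + 1} = - 21 \sqrt{2254} = - 21 \cdot 7 \sqrt{46} = - 147 \sqrt{46}$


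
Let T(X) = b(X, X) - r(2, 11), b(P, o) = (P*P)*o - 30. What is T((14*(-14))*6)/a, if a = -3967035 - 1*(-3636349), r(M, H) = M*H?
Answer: 813189914/165343 ≈ 4918.2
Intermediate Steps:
r(M, H) = H*M
b(P, o) = -30 + o*P**2 (b(P, o) = P**2*o - 30 = o*P**2 - 30 = -30 + o*P**2)
T(X) = -52 + X**3 (T(X) = (-30 + X*X**2) - 11*2 = (-30 + X**3) - 1*22 = (-30 + X**3) - 22 = -52 + X**3)
a = -330686 (a = -3967035 + 3636349 = -330686)
T((14*(-14))*6)/a = (-52 + ((14*(-14))*6)**3)/(-330686) = (-52 + (-196*6)**3)*(-1/330686) = (-52 + (-1176)**3)*(-1/330686) = (-52 - 1626379776)*(-1/330686) = -1626379828*(-1/330686) = 813189914/165343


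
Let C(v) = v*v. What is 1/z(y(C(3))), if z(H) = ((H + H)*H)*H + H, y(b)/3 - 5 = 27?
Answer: 1/1769568 ≈ 5.6511e-7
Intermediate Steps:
C(v) = v²
y(b) = 96 (y(b) = 15 + 3*27 = 15 + 81 = 96)
z(H) = H + 2*H³ (z(H) = ((2*H)*H)*H + H = (2*H²)*H + H = 2*H³ + H = H + 2*H³)
1/z(y(C(3))) = 1/(96 + 2*96³) = 1/(96 + 2*884736) = 1/(96 + 1769472) = 1/1769568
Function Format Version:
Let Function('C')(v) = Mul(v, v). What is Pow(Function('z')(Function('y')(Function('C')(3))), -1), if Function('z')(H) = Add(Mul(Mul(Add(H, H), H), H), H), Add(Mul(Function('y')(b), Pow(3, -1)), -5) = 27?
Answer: Rational(1, 1769568) ≈ 5.6511e-7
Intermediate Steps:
Function('C')(v) = Pow(v, 2)
Function('y')(b) = 96 (Function('y')(b) = Add(15, Mul(3, 27)) = Add(15, 81) = 96)
Function('z')(H) = Add(H, Mul(2, Pow(H, 3))) (Function('z')(H) = Add(Mul(Mul(Mul(2, H), H), H), H) = Add(Mul(Mul(2, Pow(H, 2)), H), H) = Add(Mul(2, Pow(H, 3)), H) = Add(H, Mul(2, Pow(H, 3))))
Pow(Function('z')(Function('y')(Function('C')(3))), -1) = Pow(Add(96, Mul(2, Pow(96, 3))), -1) = Pow(Add(96, Mul(2, 884736)), -1) = Pow(Add(96, 1769472), -1) = Pow(1769568, -1) = Rational(1, 1769568)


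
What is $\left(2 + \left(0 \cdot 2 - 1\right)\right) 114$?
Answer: $114$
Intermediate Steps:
$\left(2 + \left(0 \cdot 2 - 1\right)\right) 114 = \left(2 + \left(0 - 1\right)\right) 114 = \left(2 - 1\right) 114 = 1 \cdot 114 = 114$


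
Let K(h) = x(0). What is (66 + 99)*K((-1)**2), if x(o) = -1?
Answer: -165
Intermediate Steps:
K(h) = -1
(66 + 99)*K((-1)**2) = (66 + 99)*(-1) = 165*(-1) = -165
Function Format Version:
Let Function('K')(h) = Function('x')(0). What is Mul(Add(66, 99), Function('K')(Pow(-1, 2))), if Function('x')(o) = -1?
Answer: -165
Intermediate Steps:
Function('K')(h) = -1
Mul(Add(66, 99), Function('K')(Pow(-1, 2))) = Mul(Add(66, 99), -1) = Mul(165, -1) = -165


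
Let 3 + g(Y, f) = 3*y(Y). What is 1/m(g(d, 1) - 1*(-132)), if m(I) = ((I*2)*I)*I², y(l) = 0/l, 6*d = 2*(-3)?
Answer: 1/553845762 ≈ 1.8056e-9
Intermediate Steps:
d = -1 (d = (2*(-3))/6 = (⅙)*(-6) = -1)
y(l) = 0
g(Y, f) = -3 (g(Y, f) = -3 + 3*0 = -3 + 0 = -3)
m(I) = 2*I⁴ (m(I) = ((2*I)*I)*I² = (2*I²)*I² = 2*I⁴)
1/m(g(d, 1) - 1*(-132)) = 1/(2*(-3 - 1*(-132))⁴) = 1/(2*(-3 + 132)⁴) = 1/(2*129⁴) = 1/(2*276922881) = 1/553845762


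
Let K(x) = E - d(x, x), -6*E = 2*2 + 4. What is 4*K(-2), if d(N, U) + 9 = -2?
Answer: 116/3 ≈ 38.667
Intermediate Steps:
d(N, U) = -11 (d(N, U) = -9 - 2 = -11)
E = -4/3 (E = -(2*2 + 4)/6 = -(4 + 4)/6 = -⅙*8 = -4/3 ≈ -1.3333)
K(x) = 29/3 (K(x) = -4/3 - 1*(-11) = -4/3 + 11 = 29/3)
4*K(-2) = 4*(29/3) = 116/3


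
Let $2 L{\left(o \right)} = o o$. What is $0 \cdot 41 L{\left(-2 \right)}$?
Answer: $0$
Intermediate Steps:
$L{\left(o \right)} = \frac{o^{2}}{2}$ ($L{\left(o \right)} = \frac{o o}{2} = \frac{o^{2}}{2}$)
$0 \cdot 41 L{\left(-2 \right)} = 0 \cdot 41 \frac{\left(-2\right)^{2}}{2} = 0 \cdot \frac{1}{2} \cdot 4 = 0 \cdot 2 = 0$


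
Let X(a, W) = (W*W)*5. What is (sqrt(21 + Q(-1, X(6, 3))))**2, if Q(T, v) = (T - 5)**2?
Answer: 57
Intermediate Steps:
X(a, W) = 5*W**2 (X(a, W) = W**2*5 = 5*W**2)
Q(T, v) = (-5 + T)**2
(sqrt(21 + Q(-1, X(6, 3))))**2 = (sqrt(21 + (-5 - 1)**2))**2 = (sqrt(21 + (-6)**2))**2 = (sqrt(21 + 36))**2 = (sqrt(57))**2 = 57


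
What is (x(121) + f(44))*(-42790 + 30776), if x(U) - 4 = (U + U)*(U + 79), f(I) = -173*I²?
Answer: 3442299336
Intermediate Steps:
x(U) = 4 + 2*U*(79 + U) (x(U) = 4 + (U + U)*(U + 79) = 4 + (2*U)*(79 + U) = 4 + 2*U*(79 + U))
(x(121) + f(44))*(-42790 + 30776) = ((4 + 2*121² + 158*121) - 173*44²)*(-42790 + 30776) = ((4 + 2*14641 + 19118) - 173*1936)*(-12014) = ((4 + 29282 + 19118) - 334928)*(-12014) = (48404 - 334928)*(-12014) = -286524*(-12014) = 3442299336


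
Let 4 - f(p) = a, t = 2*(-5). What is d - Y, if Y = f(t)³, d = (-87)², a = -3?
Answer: 7226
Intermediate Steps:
t = -10
d = 7569
f(p) = 7 (f(p) = 4 - 1*(-3) = 4 + 3 = 7)
Y = 343 (Y = 7³ = 343)
d - Y = 7569 - 1*343 = 7569 - 343 = 7226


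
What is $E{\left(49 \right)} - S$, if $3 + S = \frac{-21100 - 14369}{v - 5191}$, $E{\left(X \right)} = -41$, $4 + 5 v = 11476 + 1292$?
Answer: $- \frac{226201}{4397} \approx -51.444$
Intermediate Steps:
$v = \frac{12764}{5}$ ($v = - \frac{4}{5} + \frac{11476 + 1292}{5} = - \frac{4}{5} + \frac{1}{5} \cdot 12768 = - \frac{4}{5} + \frac{12768}{5} = \frac{12764}{5} \approx 2552.8$)
$S = \frac{45924}{4397}$ ($S = -3 + \frac{-21100 - 14369}{\frac{12764}{5} - 5191} = -3 - \frac{35469}{- \frac{13191}{5}} = -3 - - \frac{59115}{4397} = -3 + \frac{59115}{4397} = \frac{45924}{4397} \approx 10.444$)
$E{\left(49 \right)} - S = -41 - \frac{45924}{4397} = - \frac{226201}{4397}$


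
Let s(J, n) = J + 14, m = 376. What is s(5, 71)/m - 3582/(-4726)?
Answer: 718313/888488 ≈ 0.80847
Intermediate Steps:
s(J, n) = 14 + J
s(5, 71)/m - 3582/(-4726) = (14 + 5)/376 - 3582/(-4726) = 19*(1/376) - 3582*(-1/4726) = 19/376 + 1791/2363 = 718313/888488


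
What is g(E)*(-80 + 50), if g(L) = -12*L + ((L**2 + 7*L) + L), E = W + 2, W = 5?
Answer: -630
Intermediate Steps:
E = 7 (E = 5 + 2 = 7)
g(L) = L**2 - 4*L (g(L) = -12*L + (L**2 + 8*L) = L**2 - 4*L)
g(E)*(-80 + 50) = (7*(-4 + 7))*(-80 + 50) = (7*3)*(-30) = 21*(-30) = -630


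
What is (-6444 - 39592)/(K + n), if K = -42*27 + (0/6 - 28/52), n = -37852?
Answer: 598468/506825 ≈ 1.1808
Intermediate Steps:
K = -14749/13 (K = -1134 + (0*(⅙) - 28*1/52) = -1134 + (0 - 7/13) = -1134 - 7/13 = -14749/13 ≈ -1134.5)
(-6444 - 39592)/(K + n) = (-6444 - 39592)/(-14749/13 - 37852) = -46036/(-506825/13) = -46036*(-13/506825) = 598468/506825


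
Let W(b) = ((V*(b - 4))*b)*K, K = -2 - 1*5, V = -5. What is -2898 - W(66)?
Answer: -146118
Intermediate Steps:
K = -7 (K = -2 - 5 = -7)
W(b) = -7*b*(20 - 5*b) (W(b) = ((-5*(b - 4))*b)*(-7) = ((-5*(-4 + b))*b)*(-7) = ((20 - 5*b)*b)*(-7) = (b*(20 - 5*b))*(-7) = -7*b*(20 - 5*b))
-2898 - W(66) = -2898 - 35*66*(-4 + 66) = -2898 - 35*66*62 = -2898 - 1*143220 = -2898 - 143220 = -146118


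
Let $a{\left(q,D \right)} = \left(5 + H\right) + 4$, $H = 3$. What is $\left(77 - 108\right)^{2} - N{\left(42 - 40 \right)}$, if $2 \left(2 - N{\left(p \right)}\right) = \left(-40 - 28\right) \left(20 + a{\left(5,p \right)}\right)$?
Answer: $-129$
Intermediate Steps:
$a{\left(q,D \right)} = 12$ ($a{\left(q,D \right)} = \left(5 + 3\right) + 4 = 8 + 4 = 12$)
$N{\left(p \right)} = 1090$ ($N{\left(p \right)} = 2 - \frac{\left(-40 - 28\right) \left(20 + 12\right)}{2} = 2 - \frac{\left(-68\right) 32}{2} = 2 - -1088 = 2 + 1088 = 1090$)
$\left(77 - 108\right)^{2} - N{\left(42 - 40 \right)} = \left(77 - 108\right)^{2} - 1090 = \left(-31\right)^{2} - 1090 = 961 - 1090 = -129$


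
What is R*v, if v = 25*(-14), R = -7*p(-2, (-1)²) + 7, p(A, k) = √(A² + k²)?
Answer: -2450 + 2450*√5 ≈ 3028.4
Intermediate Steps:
R = 7 - 7*√5 (R = -7*√((-2)² + ((-1)²)²) + 7 = -7*√(4 + 1²) + 7 = -7*√(4 + 1) + 7 = -7*√5 + 7 = 7 - 7*√5 ≈ -8.6525)
v = -350
R*v = (7 - 7*√5)*(-350) = -2450 + 2450*√5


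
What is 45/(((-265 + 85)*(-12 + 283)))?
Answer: -1/1084 ≈ -0.00092251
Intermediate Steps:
45/(((-265 + 85)*(-12 + 283))) = 45/((-180*271)) = 45/(-48780) = 45*(-1/48780) = -1/1084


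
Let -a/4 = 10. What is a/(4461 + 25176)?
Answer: -40/29637 ≈ -0.0013497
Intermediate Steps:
a = -40 (a = -4*10 = -40)
a/(4461 + 25176) = -40/(4461 + 25176) = -40/29637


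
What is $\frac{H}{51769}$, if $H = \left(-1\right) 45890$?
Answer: $- \frac{45890}{51769} \approx -0.88644$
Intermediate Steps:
$H = -45890$
$\frac{H}{51769} = - \frac{45890}{51769}$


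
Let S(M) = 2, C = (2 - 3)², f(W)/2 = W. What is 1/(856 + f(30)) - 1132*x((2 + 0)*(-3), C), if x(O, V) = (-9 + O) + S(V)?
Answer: 13479857/916 ≈ 14716.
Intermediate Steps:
f(W) = 2*W
C = 1 (C = (-1)² = 1)
x(O, V) = -7 + O (x(O, V) = (-9 + O) + 2 = -7 + O)
1/(856 + f(30)) - 1132*x((2 + 0)*(-3), C) = 1/(856 + 2*30) - 1132*(-7 + (2 + 0)*(-3)) = 1/(856 + 60) - 1132*(-7 + 2*(-3)) = 1/916 - 1132*(-7 - 6) = 1/916 - 1132*(-13) = 1/916 + 14716 = 13479857/916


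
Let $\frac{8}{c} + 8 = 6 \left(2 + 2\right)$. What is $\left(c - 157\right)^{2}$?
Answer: $\frac{97969}{4} \approx 24492.0$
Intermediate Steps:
$c = \frac{1}{2}$ ($c = \frac{8}{-8 + 6 \left(2 + 2\right)} = \frac{8}{-8 + 6 \cdot 4} = \frac{8}{-8 + 24} = \frac{8}{16} = 8 \cdot \frac{1}{16} = \frac{1}{2} \approx 0.5$)
$\left(c - 157\right)^{2} = \left(\frac{1}{2} - 157\right)^{2} = \left(- \frac{313}{2}\right)^{2} = \frac{97969}{4}$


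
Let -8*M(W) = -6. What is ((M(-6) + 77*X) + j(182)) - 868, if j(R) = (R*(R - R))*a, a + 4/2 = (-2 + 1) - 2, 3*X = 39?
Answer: 535/4 ≈ 133.75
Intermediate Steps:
X = 13 (X = (⅓)*39 = 13)
a = -5 (a = -2 + ((-2 + 1) - 2) = -2 + (-1 - 2) = -2 - 3 = -5)
M(W) = ¾ (M(W) = -⅛*(-6) = ¾)
j(R) = 0 (j(R) = (R*(R - R))*(-5) = (R*0)*(-5) = 0*(-5) = 0)
((M(-6) + 77*X) + j(182)) - 868 = ((¾ + 77*13) + 0) - 868 = ((¾ + 1001) + 0) - 868 = (4007/4 + 0) - 868 = 4007/4 - 868 = 535/4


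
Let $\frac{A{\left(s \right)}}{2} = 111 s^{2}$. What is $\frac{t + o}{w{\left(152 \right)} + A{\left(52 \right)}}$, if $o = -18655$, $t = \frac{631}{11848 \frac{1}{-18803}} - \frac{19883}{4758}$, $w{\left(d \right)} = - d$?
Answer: $- \frac{554161034299}{16915668549312} \approx -0.03276$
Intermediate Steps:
$A{\left(s \right)} = 222 s^{2}$ ($A{\left(s \right)} = 2 \cdot 111 s^{2} = 222 s^{2}$)
$t = - \frac{28343891539}{28186392}$ ($t = \frac{631}{11848 \left(- \frac{1}{18803}\right)} - \frac{19883}{4758} = \frac{631}{- \frac{11848}{18803}} - \frac{19883}{4758} = 631 \left(- \frac{18803}{11848}\right) - \frac{19883}{4758} = - \frac{11864693}{11848} - \frac{19883}{4758} = - \frac{28343891539}{28186392} \approx -1005.6$)
$\frac{t + o}{w{\left(152 \right)} + A{\left(52 \right)}} = \frac{- \frac{28343891539}{28186392} - 18655}{\left(-1\right) 152 + 222 \cdot 52^{2}} = - \frac{554161034299}{28186392 \left(-152 + 222 \cdot 2704\right)} = - \frac{554161034299}{28186392 \left(-152 + 600288\right)} = - \frac{554161034299}{28186392 \cdot 600136} = \left(- \frac{554161034299}{28186392}\right) \frac{1}{600136} = - \frac{554161034299}{16915668549312}$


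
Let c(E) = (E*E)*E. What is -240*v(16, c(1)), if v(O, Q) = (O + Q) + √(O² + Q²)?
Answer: -4080 - 240*√257 ≈ -7927.5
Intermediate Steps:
c(E) = E³ (c(E) = E²*E = E³)
v(O, Q) = O + Q + √(O² + Q²)
-240*v(16, c(1)) = -240*(16 + 1³ + √(16² + (1³)²)) = -240*(16 + 1 + √(256 + 1²)) = -240*(16 + 1 + √(256 + 1)) = -240*(16 + 1 + √257) = -240*(17 + √257) = -4080 - 240*√257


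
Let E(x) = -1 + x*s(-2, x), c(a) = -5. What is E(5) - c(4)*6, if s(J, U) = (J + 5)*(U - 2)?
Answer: 74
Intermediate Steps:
s(J, U) = (-2 + U)*(5 + J) (s(J, U) = (5 + J)*(-2 + U) = (-2 + U)*(5 + J))
E(x) = -1 + x*(-6 + 3*x) (E(x) = -1 + x*(-10 - 2*(-2) + 5*x - 2*x) = -1 + x*(-10 + 4 + 5*x - 2*x) = -1 + x*(-6 + 3*x))
E(5) - c(4)*6 = (-1 + 3*5*(-2 + 5)) - (-5)*6 = (-1 + 3*5*3) - 1*(-30) = (-1 + 45) + 30 = 44 + 30 = 74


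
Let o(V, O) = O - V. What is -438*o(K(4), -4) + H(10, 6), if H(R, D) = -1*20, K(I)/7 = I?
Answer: 13996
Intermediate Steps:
K(I) = 7*I
H(R, D) = -20
-438*o(K(4), -4) + H(10, 6) = -438*(-4 - 7*4) - 20 = -438*(-4 - 1*28) - 20 = -438*(-4 - 28) - 20 = -438*(-32) - 20 = 14016 - 20 = 13996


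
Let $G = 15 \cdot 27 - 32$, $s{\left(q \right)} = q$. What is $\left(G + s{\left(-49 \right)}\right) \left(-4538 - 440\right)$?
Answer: $-1612872$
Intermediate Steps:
$G = 373$ ($G = 405 - 32 = 373$)
$\left(G + s{\left(-49 \right)}\right) \left(-4538 - 440\right) = \left(373 - 49\right) \left(-4538 - 440\right) = 324 \left(-4978\right) = -1612872$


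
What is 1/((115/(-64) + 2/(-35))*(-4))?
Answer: 560/4153 ≈ 0.13484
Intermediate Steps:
1/((115/(-64) + 2/(-35))*(-4)) = 1/((115*(-1/64) + 2*(-1/35))*(-4)) = 1/((-115/64 - 2/35)*(-4)) = 1/(-4153/2240*(-4)) = 1/(4153/560) = 560/4153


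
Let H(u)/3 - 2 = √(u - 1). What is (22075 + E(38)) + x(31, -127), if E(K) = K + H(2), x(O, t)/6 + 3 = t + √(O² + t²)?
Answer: 21342 + 6*√17090 ≈ 22126.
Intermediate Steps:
H(u) = 6 + 3*√(-1 + u) (H(u) = 6 + 3*√(u - 1) = 6 + 3*√(-1 + u))
x(O, t) = -18 + 6*t + 6*√(O² + t²) (x(O, t) = -18 + 6*(t + √(O² + t²)) = -18 + (6*t + 6*√(O² + t²)) = -18 + 6*t + 6*√(O² + t²))
E(K) = 9 + K (E(K) = K + (6 + 3*√(-1 + 2)) = K + (6 + 3*√1) = K + (6 + 3*1) = K + (6 + 3) = K + 9 = 9 + K)
(22075 + E(38)) + x(31, -127) = (22075 + (9 + 38)) + (-18 + 6*(-127) + 6*√(31² + (-127)²)) = (22075 + 47) + (-18 - 762 + 6*√(961 + 16129)) = 22122 + (-18 - 762 + 6*√17090) = 22122 + (-780 + 6*√17090) = 21342 + 6*√17090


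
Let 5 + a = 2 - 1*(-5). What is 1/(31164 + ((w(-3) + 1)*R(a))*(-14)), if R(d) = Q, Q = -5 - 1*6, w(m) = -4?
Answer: 1/30702 ≈ 3.2571e-5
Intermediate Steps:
Q = -11 (Q = -5 - 6 = -11)
a = 2 (a = -5 + (2 - 1*(-5)) = -5 + (2 + 5) = -5 + 7 = 2)
R(d) = -11
1/(31164 + ((w(-3) + 1)*R(a))*(-14)) = 1/(31164 + ((-4 + 1)*(-11))*(-14)) = 1/(31164 - 3*(-11)*(-14)) = 1/(31164 + 33*(-14)) = 1/(31164 - 462) = 1/30702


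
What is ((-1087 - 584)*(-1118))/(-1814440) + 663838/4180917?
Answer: -3303101469253/3793011520740 ≈ -0.87084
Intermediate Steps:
((-1087 - 584)*(-1118))/(-1814440) + 663838/4180917 = -1671*(-1118)*(-1/1814440) + 663838*(1/4180917) = 1868178*(-1/1814440) + 663838/4180917 = -934089/907220 + 663838/4180917 = -3303101469253/3793011520740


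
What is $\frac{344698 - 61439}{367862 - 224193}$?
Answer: $\frac{283259}{143669} \approx 1.9716$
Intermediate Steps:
$\frac{344698 - 61439}{367862 - 224193} = \frac{283259}{143669}$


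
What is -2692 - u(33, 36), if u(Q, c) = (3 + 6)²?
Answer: -2773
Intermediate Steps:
u(Q, c) = 81 (u(Q, c) = 9² = 81)
-2692 - u(33, 36) = -2692 - 1*81 = -2692 - 81 = -2773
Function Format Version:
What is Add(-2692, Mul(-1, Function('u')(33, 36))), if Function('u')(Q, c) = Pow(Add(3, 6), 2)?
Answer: -2773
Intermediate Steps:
Function('u')(Q, c) = 81 (Function('u')(Q, c) = Pow(9, 2) = 81)
Add(-2692, Mul(-1, Function('u')(33, 36))) = Add(-2692, Mul(-1, 81)) = Add(-2692, -81) = -2773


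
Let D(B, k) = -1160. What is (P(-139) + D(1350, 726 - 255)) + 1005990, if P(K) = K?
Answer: 1004691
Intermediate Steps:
(P(-139) + D(1350, 726 - 255)) + 1005990 = (-139 - 1160) + 1005990 = -1299 + 1005990 = 1004691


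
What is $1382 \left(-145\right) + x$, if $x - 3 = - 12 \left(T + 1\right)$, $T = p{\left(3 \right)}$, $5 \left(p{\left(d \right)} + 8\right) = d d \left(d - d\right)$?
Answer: $-200303$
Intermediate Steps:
$p{\left(d \right)} = -8$ ($p{\left(d \right)} = -8 + \frac{d d \left(d - d\right)}{5} = -8 + \frac{d^{2} \cdot 0}{5} = -8 + \frac{1}{5} \cdot 0 = -8 + 0 = -8$)
$T = -8$
$x = 87$ ($x = 3 - 12 \left(-8 + 1\right) = 3 - -84 = 3 + 84 = 87$)
$1382 \left(-145\right) + x = 1382 \left(-145\right) + 87 = -200390 + 87 = -200303$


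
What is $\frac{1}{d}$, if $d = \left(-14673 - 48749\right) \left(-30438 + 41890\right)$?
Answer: $- \frac{1}{726308744} \approx -1.3768 \cdot 10^{-9}$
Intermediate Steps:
$d = -726308744$ ($d = \left(-63422\right) 11452 = -726308744$)
$\frac{1}{d} = \frac{1}{-726308744} = - \frac{1}{726308744}$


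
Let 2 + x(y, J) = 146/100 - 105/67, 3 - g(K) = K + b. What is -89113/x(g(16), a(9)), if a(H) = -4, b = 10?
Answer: 298528550/7059 ≈ 42291.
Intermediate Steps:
g(K) = -7 - K (g(K) = 3 - (K + 10) = 3 - (10 + K) = 3 + (-10 - K) = -7 - K)
x(y, J) = -7059/3350 (x(y, J) = -2 + (146/100 - 105/67) = -2 + (146*(1/100) - 105*1/67) = -2 + (73/50 - 105/67) = -2 - 359/3350 = -7059/3350)
-89113/x(g(16), a(9)) = -89113/(-7059/3350) = -89113*(-3350/7059) = 298528550/7059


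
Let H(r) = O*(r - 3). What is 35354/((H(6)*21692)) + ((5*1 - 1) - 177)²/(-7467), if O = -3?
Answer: -92529805/22087386 ≈ -4.1893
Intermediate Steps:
H(r) = 9 - 3*r (H(r) = -3*(r - 3) = -3*(-3 + r) = 9 - 3*r)
35354/((H(6)*21692)) + ((5*1 - 1) - 177)²/(-7467) = 35354/(((9 - 3*6)*21692)) + ((5*1 - 1) - 177)²/(-7467) = 35354/(((9 - 18)*21692)) + ((5 - 1) - 177)²*(-1/7467) = 35354/((-9*21692)) + (4 - 177)²*(-1/7467) = 35354/(-195228) + (-173)²*(-1/7467) = 35354*(-1/195228) + 29929*(-1/7467) = -1607/8874 - 29929/7467 = -92529805/22087386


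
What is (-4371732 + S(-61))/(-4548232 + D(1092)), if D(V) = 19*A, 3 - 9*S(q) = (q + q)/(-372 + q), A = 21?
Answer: 17036638427/17722905201 ≈ 0.96128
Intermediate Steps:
S(q) = ⅓ - 2*q/(9*(-372 + q)) (S(q) = ⅓ - (q + q)/(9*(-372 + q)) = ⅓ - 2*q/(9*(-372 + q)))
D(V) = 399 (D(V) = 19*21 = 399)
(-4371732 + S(-61))/(-4548232 + D(1092)) = (-4371732 + (-1116 - 61)/(9*(-372 - 61)))/(-4548232 + 399) = (-4371732 + (⅑)*(-1177)/(-433))/(-4547833) = (-4371732 + (⅑)*(-1/433)*(-1177))*(-1/4547833) = (-4371732 + 1177/3897)*(-1/4547833) = -17036638427/3897*(-1/4547833) = 17036638427/17722905201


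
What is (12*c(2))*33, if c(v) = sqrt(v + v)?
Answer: 792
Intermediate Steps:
c(v) = sqrt(2)*sqrt(v) (c(v) = sqrt(2*v) = sqrt(2)*sqrt(v))
(12*c(2))*33 = (12*(sqrt(2)*sqrt(2)))*33 = (12*2)*33 = 24*33 = 792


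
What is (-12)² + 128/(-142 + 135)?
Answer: 880/7 ≈ 125.71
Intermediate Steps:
(-12)² + 128/(-142 + 135) = 144 + 128/(-7) = 144 - ⅐*128 = 144 - 128/7 = 880/7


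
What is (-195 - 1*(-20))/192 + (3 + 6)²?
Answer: 15377/192 ≈ 80.089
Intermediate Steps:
(-195 - 1*(-20))/192 + (3 + 6)² = (-195 + 20)*(1/192) + 9² = -175*1/192 + 81 = -175/192 + 81 = 15377/192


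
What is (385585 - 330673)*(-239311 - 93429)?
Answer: -18271418880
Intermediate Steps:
(385585 - 330673)*(-239311 - 93429) = 54912*(-332740) = -18271418880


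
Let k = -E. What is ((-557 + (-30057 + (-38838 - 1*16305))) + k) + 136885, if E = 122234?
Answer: -71106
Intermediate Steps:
k = -122234 (k = -1*122234 = -122234)
((-557 + (-30057 + (-38838 - 1*16305))) + k) + 136885 = ((-557 + (-30057 + (-38838 - 1*16305))) - 122234) + 136885 = ((-557 + (-30057 + (-38838 - 16305))) - 122234) + 136885 = ((-557 + (-30057 - 55143)) - 122234) + 136885 = ((-557 - 85200) - 122234) + 136885 = (-85757 - 122234) + 136885 = -207991 + 136885 = -71106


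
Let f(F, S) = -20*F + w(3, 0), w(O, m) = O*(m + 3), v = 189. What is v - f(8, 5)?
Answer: 340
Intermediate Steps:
w(O, m) = O*(3 + m)
f(F, S) = 9 - 20*F (f(F, S) = -20*F + 3*(3 + 0) = -20*F + 3*3 = -20*F + 9 = 9 - 20*F)
v - f(8, 5) = 189 - (9 - 20*8) = 189 - (9 - 160) = 189 - 1*(-151) = 189 + 151 = 340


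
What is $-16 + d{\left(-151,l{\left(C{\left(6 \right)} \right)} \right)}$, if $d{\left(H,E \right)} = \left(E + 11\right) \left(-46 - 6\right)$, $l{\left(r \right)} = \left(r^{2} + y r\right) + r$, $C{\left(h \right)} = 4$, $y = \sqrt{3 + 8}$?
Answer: $-1628 - 208 \sqrt{11} \approx -2317.9$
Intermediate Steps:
$y = \sqrt{11} \approx 3.3166$
$l{\left(r \right)} = r + r^{2} + r \sqrt{11}$ ($l{\left(r \right)} = \left(r^{2} + \sqrt{11} r\right) + r = \left(r^{2} + r \sqrt{11}\right) + r = r + r^{2} + r \sqrt{11}$)
$d{\left(H,E \right)} = -572 - 52 E$ ($d{\left(H,E \right)} = \left(11 + E\right) \left(-52\right) = -572 - 52 E$)
$-16 + d{\left(-151,l{\left(C{\left(6 \right)} \right)} \right)} = -16 - \left(572 + 52 \cdot 4 \left(1 + 4 + \sqrt{11}\right)\right) = -16 - \left(572 + 52 \cdot 4 \left(5 + \sqrt{11}\right)\right) = -16 - \left(572 + 52 \left(20 + 4 \sqrt{11}\right)\right) = -16 - \left(1612 + 208 \sqrt{11}\right) = -1628 - 208 \sqrt{11}$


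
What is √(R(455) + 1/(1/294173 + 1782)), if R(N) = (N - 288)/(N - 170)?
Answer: √13091760976704930585030/149401641795 ≈ 0.76585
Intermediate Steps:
R(N) = (-288 + N)/(-170 + N)
√(R(455) + 1/(1/294173 + 1782)) = √((-288 + 455)/(-170 + 455) + 1/(1/294173 + 1782)) = √(167/285 + 1/(1/294173 + 1782)) = √((1/285)*167 + 1/(524216287/294173)) = √(167/285 + 294173/524216287) = √(87627959234/149401641795) = √13091760976704930585030/149401641795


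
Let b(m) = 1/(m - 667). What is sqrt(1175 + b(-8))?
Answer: 2*sqrt(594843)/45 ≈ 34.278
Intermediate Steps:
b(m) = 1/(-667 + m)
sqrt(1175 + b(-8)) = sqrt(1175 + 1/(-667 - 8)) = sqrt(1175 + 1/(-675)) = sqrt(1175 - 1/675) = sqrt(793124/675) = 2*sqrt(594843)/45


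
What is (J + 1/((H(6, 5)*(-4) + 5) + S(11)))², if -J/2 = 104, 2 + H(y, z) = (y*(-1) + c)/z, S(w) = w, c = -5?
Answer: 1163287449/26896 ≈ 43251.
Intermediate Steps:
H(y, z) = -2 + (-5 - y)/z (H(y, z) = -2 + (y*(-1) - 5)/z = -2 + (-y - 5)/z = -2 + (-5 - y)/z)
J = -208 (J = -2*104 = -208)
(J + 1/((H(6, 5)*(-4) + 5) + S(11)))² = (-208 + 1/((((-5 - 1*6 - 2*5)/5)*(-4) + 5) + 11))² = (-208 + 1/((((-5 - 6 - 10)/5)*(-4) + 5) + 11))² = (-208 + 1/((((⅕)*(-21))*(-4) + 5) + 11))² = (-208 + 1/((-21/5*(-4) + 5) + 11))² = (-208 + 1/((84/5 + 5) + 11))² = (-208 + 1/(109/5 + 11))² = (-208 + 1/(164/5))² = (-208 + 5/164)² = (-34107/164)² = 1163287449/26896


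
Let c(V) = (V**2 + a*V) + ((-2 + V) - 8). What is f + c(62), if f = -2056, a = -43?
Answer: -826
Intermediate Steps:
c(V) = -10 + V**2 - 42*V (c(V) = (V**2 - 43*V) + ((-2 + V) - 8) = (V**2 - 43*V) + (-10 + V) = -10 + V**2 - 42*V)
f + c(62) = -2056 + (-10 + 62**2 - 42*62) = -2056 + (-10 + 3844 - 2604) = -2056 + 1230 = -826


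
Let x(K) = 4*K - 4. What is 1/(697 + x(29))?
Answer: 1/809 ≈ 0.0012361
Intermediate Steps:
x(K) = -4 + 4*K
1/(697 + x(29)) = 1/(697 + (-4 + 4*29)) = 1/(697 + (-4 + 116)) = 1/(697 + 112) = 1/809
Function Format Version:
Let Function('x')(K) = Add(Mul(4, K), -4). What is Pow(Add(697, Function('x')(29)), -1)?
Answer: Rational(1, 809) ≈ 0.0012361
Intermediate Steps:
Function('x')(K) = Add(-4, Mul(4, K))
Pow(Add(697, Function('x')(29)), -1) = Pow(Add(697, Add(-4, Mul(4, 29))), -1) = Pow(Add(697, Add(-4, 116)), -1) = Pow(Add(697, 112), -1) = Pow(809, -1) = Rational(1, 809)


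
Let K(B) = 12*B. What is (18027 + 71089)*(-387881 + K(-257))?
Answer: -34841236940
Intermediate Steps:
(18027 + 71089)*(-387881 + K(-257)) = (18027 + 71089)*(-387881 + 12*(-257)) = 89116*(-387881 - 3084) = 89116*(-390965) = -34841236940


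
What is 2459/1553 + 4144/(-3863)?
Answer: 3063485/5999239 ≈ 0.51065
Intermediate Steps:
2459/1553 + 4144/(-3863) = 2459*(1/1553) + 4144*(-1/3863) = 2459/1553 - 4144/3863 = 3063485/5999239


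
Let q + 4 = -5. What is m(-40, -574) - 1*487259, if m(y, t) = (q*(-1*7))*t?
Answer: -523421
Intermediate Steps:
q = -9 (q = -4 - 5 = -9)
m(y, t) = 63*t (m(y, t) = (-(-9)*7)*t = (-9*(-7))*t = 63*t)
m(-40, -574) - 1*487259 = 63*(-574) - 1*487259 = -36162 - 487259 = -523421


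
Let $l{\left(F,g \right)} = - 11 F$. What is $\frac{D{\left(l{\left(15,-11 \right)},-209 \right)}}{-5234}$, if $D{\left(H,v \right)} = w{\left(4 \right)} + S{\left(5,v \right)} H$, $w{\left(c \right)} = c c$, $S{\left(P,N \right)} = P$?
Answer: $\frac{809}{5234} \approx 0.15457$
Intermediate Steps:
$w{\left(c \right)} = c^{2}$
$D{\left(H,v \right)} = 16 + 5 H$ ($D{\left(H,v \right)} = 4^{2} + 5 H = 16 + 5 H$)
$\frac{D{\left(l{\left(15,-11 \right)},-209 \right)}}{-5234} = \frac{16 + 5 \left(\left(-11\right) 15\right)}{-5234} = \left(16 + 5 \left(-165\right)\right) \left(- \frac{1}{5234}\right) = \left(16 - 825\right) \left(- \frac{1}{5234}\right) = \left(-809\right) \left(- \frac{1}{5234}\right) = \frac{809}{5234}$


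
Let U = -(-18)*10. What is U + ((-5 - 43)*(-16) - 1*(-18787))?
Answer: 19735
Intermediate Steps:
U = 180 (U = -18*(-10) = 180)
U + ((-5 - 43)*(-16) - 1*(-18787)) = 180 + ((-5 - 43)*(-16) - 1*(-18787)) = 180 + (-48*(-16) + 18787) = 180 + (768 + 18787) = 180 + 19555 = 19735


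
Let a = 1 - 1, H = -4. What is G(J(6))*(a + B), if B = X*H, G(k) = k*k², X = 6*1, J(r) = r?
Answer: -5184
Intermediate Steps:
X = 6
G(k) = k³
a = 0
B = -24 (B = 6*(-4) = -24)
G(J(6))*(a + B) = 6³*(0 - 24) = 216*(-24) = -5184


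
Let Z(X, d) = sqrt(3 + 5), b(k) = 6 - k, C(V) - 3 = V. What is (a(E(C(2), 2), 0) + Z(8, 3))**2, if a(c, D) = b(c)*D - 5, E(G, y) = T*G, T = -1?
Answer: 33 - 20*sqrt(2) ≈ 4.7157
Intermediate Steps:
C(V) = 3 + V
E(G, y) = -G
a(c, D) = -5 + D*(6 - c) (a(c, D) = (6 - c)*D - 5 = D*(6 - c) - 5 = -5 + D*(6 - c))
Z(X, d) = 2*sqrt(2) (Z(X, d) = sqrt(8) = 2*sqrt(2))
(a(E(C(2), 2), 0) + Z(8, 3))**2 = ((-5 - 1*0*(-6 - (3 + 2))) + 2*sqrt(2))**2 = ((-5 - 1*0*(-6 - 1*5)) + 2*sqrt(2))**2 = ((-5 - 1*0*(-6 - 5)) + 2*sqrt(2))**2 = ((-5 - 1*0*(-11)) + 2*sqrt(2))**2 = ((-5 + 0) + 2*sqrt(2))**2 = (-5 + 2*sqrt(2))**2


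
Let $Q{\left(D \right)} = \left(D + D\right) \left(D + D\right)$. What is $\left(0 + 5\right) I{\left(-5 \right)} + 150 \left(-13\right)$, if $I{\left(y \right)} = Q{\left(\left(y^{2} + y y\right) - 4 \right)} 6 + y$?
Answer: $251945$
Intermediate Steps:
$Q{\left(D \right)} = 4 D^{2}$ ($Q{\left(D \right)} = 2 D 2 D = 4 D^{2}$)
$I{\left(y \right)} = y + 24 \left(-4 + 2 y^{2}\right)^{2}$ ($I{\left(y \right)} = 4 \left(\left(y^{2} + y y\right) - 4\right)^{2} \cdot 6 + y = 4 \left(\left(y^{2} + y^{2}\right) - 4\right)^{2} \cdot 6 + y = 4 \left(2 y^{2} - 4\right)^{2} \cdot 6 + y = 4 \left(-4 + 2 y^{2}\right)^{2} \cdot 6 + y = 24 \left(-4 + 2 y^{2}\right)^{2} + y = y + 24 \left(-4 + 2 y^{2}\right)^{2}$)
$\left(0 + 5\right) I{\left(-5 \right)} + 150 \left(-13\right) = \left(0 + 5\right) \left(-5 + 96 \left(-2 + \left(-5\right)^{2}\right)^{2}\right) + 150 \left(-13\right) = 5 \left(-5 + 96 \left(-2 + 25\right)^{2}\right) - 1950 = 5 \left(-5 + 96 \cdot 23^{2}\right) - 1950 = 5 \left(-5 + 96 \cdot 529\right) - 1950 = 5 \left(-5 + 50784\right) - 1950 = 5 \cdot 50779 - 1950 = 253895 - 1950 = 251945$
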